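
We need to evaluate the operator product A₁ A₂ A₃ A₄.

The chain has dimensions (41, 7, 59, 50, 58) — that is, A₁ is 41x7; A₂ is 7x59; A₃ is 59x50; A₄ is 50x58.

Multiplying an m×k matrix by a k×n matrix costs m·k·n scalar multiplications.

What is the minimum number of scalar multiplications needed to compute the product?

Adjacent pairs: A₁A₂ = 41·7·59 = 16933; A₂A₃ = 7·59·50 = 20650; A₃A₄ = 59·50·58 = 171100.
Length 3: A₁..A₃: k=1: 0+20650+41·7·50=35000; k=2: 16933+0+41·59·50=137883 → min 35000 | A₂..A₄: k=2: 0+171100+7·59·58=195054; k=3: 20650+0+7·50·58=40950 → min 40950.
Length 4: A₁..A₄: k=1: 0+40950+41·7·58=57596; k=2: 16933+171100+41·59·58=328335; k=3: 35000+0+41·50·58=153900 → min 57596.
Optimal order: (A₁ ((A₂ A₃) A₄)) with cost 57596.

57596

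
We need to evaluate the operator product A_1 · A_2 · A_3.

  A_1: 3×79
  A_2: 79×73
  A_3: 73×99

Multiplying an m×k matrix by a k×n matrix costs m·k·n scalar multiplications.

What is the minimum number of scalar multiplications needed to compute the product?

38982

Order (A_1 · (A_2 · A_3)): (A_2 · A_3): 79×73 by 73×99 → 79×99, cost 79·73·99 = 570933; (A_1 · (A_2 · A_3)): 3×79 by 79×99 → 3×99, cost 3·79·99 = 23463; cumulative 594396. Total 594396.
Order ((A_1 · A_2) · A_3): (A_1 · A_2): 3×79 by 79×73 → 3×73, cost 3·79·73 = 17301; ((A_1 · A_2) · A_3): 3×73 by 73×99 → 3×99, cost 3·73·99 = 21681; cumulative 38982. Total 38982.
Minimum: 38982.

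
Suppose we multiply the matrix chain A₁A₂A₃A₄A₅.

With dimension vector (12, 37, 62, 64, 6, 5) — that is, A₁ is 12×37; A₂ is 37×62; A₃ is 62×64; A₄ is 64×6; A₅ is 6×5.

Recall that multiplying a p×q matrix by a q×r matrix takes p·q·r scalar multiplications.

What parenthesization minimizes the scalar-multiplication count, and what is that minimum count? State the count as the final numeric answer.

35450

Adjacent pairs: A₁A₂ = 12·37·62 = 27528; A₂A₃ = 37·62·64 = 146816; A₃A₄ = 62·64·6 = 23808; A₄A₅ = 64·6·5 = 1920.
Length 3: A₁..A₃: k=1: 0+146816+12·37·64=175232; k=2: 27528+0+12·62·64=75144 → min 75144 | A₂..A₄: k=2: 0+23808+37·62·6=37572; k=3: 146816+0+37·64·6=161024 → min 37572 | A₃..A₅: k=3: 0+1920+62·64·5=21760; k=4: 23808+0+62·6·5=25668 → min 21760.
Length 4: A₁..A₄: k=1: 0+37572+12·37·6=40236; k=2: 27528+23808+12·62·6=55800; k=3: 75144+0+12·64·6=79752 → min 40236 | A₂..A₅: k=2: 0+21760+37·62·5=33230; k=3: 146816+1920+37·64·5=160576; k=4: 37572+0+37·6·5=38682 → min 33230.
Length 5: A₁..A₅: k=1: 0+33230+12·37·5=35450; k=2: 27528+21760+12·62·5=53008; k=3: 75144+1920+12·64·5=80904; k=4: 40236+0+12·6·5=40596 → min 35450.
Optimal parenthesization: (A₁(A₂(A₃(A₄A₅)))) with cost 35450.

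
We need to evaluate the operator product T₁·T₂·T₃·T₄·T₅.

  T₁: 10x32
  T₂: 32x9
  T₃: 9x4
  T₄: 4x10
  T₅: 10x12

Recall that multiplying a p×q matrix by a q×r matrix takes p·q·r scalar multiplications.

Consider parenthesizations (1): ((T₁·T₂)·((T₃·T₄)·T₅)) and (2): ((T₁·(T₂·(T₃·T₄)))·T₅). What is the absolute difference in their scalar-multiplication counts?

2240

Order (1) = ((T₁·T₂)·((T₃·T₄)·T₅)): (T₁·T₂): 10×32 by 32×9 → 10×9, cost 10·32·9 = 2880; (T₃·T₄): 9×4 by 4×10 → 9×10, cost 9·4·10 = 360; ((T₃·T₄)·T₅): 9×10 by 10×12 → 9×12, cost 9·10·12 = 1080; cumulative 1440; ((T₁·T₂)·((T₃·T₄)·T₅)): 10×9 by 9×12 → 10×12, cost 10·9·12 = 1080; cumulative 5400. Total 5400.
Order (2) = ((T₁·(T₂·(T₃·T₄)))·T₅): (T₃·T₄): 9×4 by 4×10 → 9×10, cost 9·4·10 = 360; (T₂·(T₃·T₄)): 32×9 by 9×10 → 32×10, cost 32·9·10 = 2880; cumulative 3240; (T₁·(T₂·(T₃·T₄))): 10×32 by 32×10 → 10×10, cost 10·32·10 = 3200; cumulative 6440; ((T₁·(T₂·(T₃·T₄)))·T₅): 10×10 by 10×12 → 10×12, cost 10·10·12 = 1200; cumulative 7640. Total 7640.
Difference: |5400 − 7640| = 2240.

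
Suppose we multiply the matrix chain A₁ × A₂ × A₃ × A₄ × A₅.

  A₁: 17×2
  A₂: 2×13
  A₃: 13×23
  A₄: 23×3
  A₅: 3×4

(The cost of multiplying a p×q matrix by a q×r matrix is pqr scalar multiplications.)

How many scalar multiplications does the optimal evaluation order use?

Adjacent pairs: A₁A₂ = 17·2·13 = 442; A₂A₃ = 2·13·23 = 598; A₃A₄ = 13·23·3 = 897; A₄A₅ = 23·3·4 = 276.
Length 3: A₁..A₃: k=1: 0+598+17·2·23=1380; k=2: 442+0+17·13·23=5525 → min 1380 | A₂..A₄: k=2: 0+897+2·13·3=975; k=3: 598+0+2·23·3=736 → min 736 | A₃..A₅: k=3: 0+276+13·23·4=1472; k=4: 897+0+13·3·4=1053 → min 1053.
Length 4: A₁..A₄: k=1: 0+736+17·2·3=838; k=2: 442+897+17·13·3=2002; k=3: 1380+0+17·23·3=2553 → min 838 | A₂..A₅: k=2: 0+1053+2·13·4=1157; k=3: 598+276+2·23·4=1058; k=4: 736+0+2·3·4=760 → min 760.
Length 5: A₁..A₅: k=1: 0+760+17·2·4=896; k=2: 442+1053+17·13·4=2379; k=3: 1380+276+17·23·4=3220; k=4: 838+0+17·3·4=1042 → min 896.
Optimal order: (A₁ × (((A₂ × A₃) × A₄) × A₅)) with cost 896.

896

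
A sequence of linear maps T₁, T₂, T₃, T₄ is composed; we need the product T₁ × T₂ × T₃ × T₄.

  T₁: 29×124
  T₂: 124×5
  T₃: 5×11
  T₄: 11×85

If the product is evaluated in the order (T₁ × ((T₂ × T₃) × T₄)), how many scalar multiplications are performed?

(T₂ × T₃): 124×5 by 5×11 → 124×11, cost 124·5·11 = 6820
((T₂ × T₃) × T₄): 124×11 by 11×85 → 124×85, cost 124·11·85 = 115940; cumulative 122760
(T₁ × ((T₂ × T₃) × T₄)): 29×124 by 124×85 → 29×85, cost 29·124·85 = 305660; cumulative 428420
Total: 428420 scalar multiplications.

428420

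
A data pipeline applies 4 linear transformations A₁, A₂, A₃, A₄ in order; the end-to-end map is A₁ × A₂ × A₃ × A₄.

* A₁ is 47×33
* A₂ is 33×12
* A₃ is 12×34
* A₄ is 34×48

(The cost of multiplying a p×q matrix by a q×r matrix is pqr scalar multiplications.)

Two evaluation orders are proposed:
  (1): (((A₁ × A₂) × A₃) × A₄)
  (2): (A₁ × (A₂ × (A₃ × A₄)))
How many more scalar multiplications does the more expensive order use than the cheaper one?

Order (1) = (((A₁ × A₂) × A₃) × A₄): (A₁ × A₂): 47×33 by 33×12 → 47×12, cost 47·33·12 = 18612; ((A₁ × A₂) × A₃): 47×12 by 12×34 → 47×34, cost 47·12·34 = 19176; cumulative 37788; (((A₁ × A₂) × A₃) × A₄): 47×34 by 34×48 → 47×48, cost 47·34·48 = 76704; cumulative 114492. Total 114492.
Order (2) = (A₁ × (A₂ × (A₃ × A₄))): (A₃ × A₄): 12×34 by 34×48 → 12×48, cost 12·34·48 = 19584; (A₂ × (A₃ × A₄)): 33×12 by 12×48 → 33×48, cost 33·12·48 = 19008; cumulative 38592; (A₁ × (A₂ × (A₃ × A₄))): 47×33 by 33×48 → 47×48, cost 47·33·48 = 74448; cumulative 113040. Total 113040.
Difference: |114492 − 113040| = 1452.

1452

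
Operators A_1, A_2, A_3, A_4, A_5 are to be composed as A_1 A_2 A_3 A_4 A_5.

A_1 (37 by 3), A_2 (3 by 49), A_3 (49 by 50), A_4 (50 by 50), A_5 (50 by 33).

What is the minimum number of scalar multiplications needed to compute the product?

Adjacent pairs: A_1A_2 = 37·3·49 = 5439; A_2A_3 = 3·49·50 = 7350; A_3A_4 = 49·50·50 = 122500; A_4A_5 = 50·50·33 = 82500.
Length 3: A_1..A_3: k=1: 0+7350+37·3·50=12900; k=2: 5439+0+37·49·50=96089 → min 12900 | A_2..A_4: k=2: 0+122500+3·49·50=129850; k=3: 7350+0+3·50·50=14850 → min 14850 | A_3..A_5: k=3: 0+82500+49·50·33=163350; k=4: 122500+0+49·50·33=203350 → min 163350.
Length 4: A_1..A_4: k=1: 0+14850+37·3·50=20400; k=2: 5439+122500+37·49·50=218589; k=3: 12900+0+37·50·50=105400 → min 20400 | A_2..A_5: k=2: 0+163350+3·49·33=168201; k=3: 7350+82500+3·50·33=94800; k=4: 14850+0+3·50·33=19800 → min 19800.
Length 5: A_1..A_5: k=1: 0+19800+37·3·33=23463; k=2: 5439+163350+37·49·33=228618; k=3: 12900+82500+37·50·33=156450; k=4: 20400+0+37·50·33=81450 → min 23463.
Optimal order: (A_1 (((A_2 A_3) A_4) A_5)) with cost 23463.

23463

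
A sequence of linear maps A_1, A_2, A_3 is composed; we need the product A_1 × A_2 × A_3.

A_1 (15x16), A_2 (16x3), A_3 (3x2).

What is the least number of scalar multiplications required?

576

Order (A_1 × (A_2 × A_3)): (A_2 × A_3): 16×3 by 3×2 → 16×2, cost 16·3·2 = 96; (A_1 × (A_2 × A_3)): 15×16 by 16×2 → 15×2, cost 15·16·2 = 480; cumulative 576. Total 576.
Order ((A_1 × A_2) × A_3): (A_1 × A_2): 15×16 by 16×3 → 15×3, cost 15·16·3 = 720; ((A_1 × A_2) × A_3): 15×3 by 3×2 → 15×2, cost 15·3·2 = 90; cumulative 810. Total 810.
Minimum: 576.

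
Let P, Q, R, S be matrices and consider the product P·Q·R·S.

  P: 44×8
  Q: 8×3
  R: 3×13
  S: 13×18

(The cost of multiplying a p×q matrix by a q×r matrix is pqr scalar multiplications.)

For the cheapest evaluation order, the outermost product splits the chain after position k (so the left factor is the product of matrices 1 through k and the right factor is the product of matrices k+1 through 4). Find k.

Adjacent pairs: PQ = 44·8·3 = 1056; QR = 8·3·13 = 312; RS = 3·13·18 = 702.
Length 3: P..R: k=1: 0+312+44·8·13=4888; k=2: 1056+0+44·3·13=2772 → min 2772 | Q..S: k=2: 0+702+8·3·18=1134; k=3: 312+0+8·13·18=2184 → min 1134.
Top-level splits: k=1: (P..P)·(Q..S) → 0+1134+44·8·18 = 7470; k=2: (P..Q)·(R..S) → 1056+702+44·3·18 = 4134; k=3: (P..R)·(S..S) → 2772+0+44·13·18 = 13068.
Best split is after Q, i.e. k = 2.

2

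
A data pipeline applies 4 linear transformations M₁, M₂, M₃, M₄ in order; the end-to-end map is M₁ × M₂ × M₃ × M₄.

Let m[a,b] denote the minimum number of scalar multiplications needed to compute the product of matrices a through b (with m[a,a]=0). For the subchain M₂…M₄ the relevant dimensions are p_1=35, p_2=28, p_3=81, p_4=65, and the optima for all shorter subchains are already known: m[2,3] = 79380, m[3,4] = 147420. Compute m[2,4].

m[2,4] = min over k∈[2,3] of m[2,k]+m[k+1,4]+p_{1}·p_k·p_{4}.
k=2: 0 + 147420 + 35·28·65 = 211120; k=3: 79380 + 0 + 35·81·65 = 263655.
Minimum: 211120 at k=2.

211120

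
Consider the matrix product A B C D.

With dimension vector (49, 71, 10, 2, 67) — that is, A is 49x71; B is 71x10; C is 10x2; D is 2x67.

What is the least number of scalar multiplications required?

14944

Adjacent pairs: AB = 49·71·10 = 34790; BC = 71·10·2 = 1420; CD = 10·2·67 = 1340.
Length 3: A..C: k=1: 0+1420+49·71·2=8378; k=2: 34790+0+49·10·2=35770 → min 8378 | B..D: k=2: 0+1340+71·10·67=48910; k=3: 1420+0+71·2·67=10934 → min 10934.
Length 4: A..D: k=1: 0+10934+49·71·67=244027; k=2: 34790+1340+49·10·67=68960; k=3: 8378+0+49·2·67=14944 → min 14944.
Optimal order: ((A (B C)) D) with cost 14944.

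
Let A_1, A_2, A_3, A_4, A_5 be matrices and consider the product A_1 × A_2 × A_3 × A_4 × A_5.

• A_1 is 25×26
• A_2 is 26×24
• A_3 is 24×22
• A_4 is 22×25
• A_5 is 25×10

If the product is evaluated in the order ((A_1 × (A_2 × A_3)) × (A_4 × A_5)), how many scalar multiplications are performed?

39028

(A_2 × A_3): 26×24 by 24×22 → 26×22, cost 26·24·22 = 13728
(A_1 × (A_2 × A_3)): 25×26 by 26×22 → 25×22, cost 25·26·22 = 14300; cumulative 28028
(A_4 × A_5): 22×25 by 25×10 → 22×10, cost 22·25·10 = 5500
((A_1 × (A_2 × A_3)) × (A_4 × A_5)): 25×22 by 22×10 → 25×10, cost 25·22·10 = 5500; cumulative 39028
Total: 39028 scalar multiplications.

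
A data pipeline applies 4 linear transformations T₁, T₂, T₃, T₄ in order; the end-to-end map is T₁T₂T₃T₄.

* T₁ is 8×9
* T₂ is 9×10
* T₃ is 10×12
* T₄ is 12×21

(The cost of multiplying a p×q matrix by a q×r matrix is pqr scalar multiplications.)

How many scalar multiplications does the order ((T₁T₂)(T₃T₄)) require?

(T₁T₂): 8×9 by 9×10 → 8×10, cost 8·9·10 = 720
(T₃T₄): 10×12 by 12×21 → 10×21, cost 10·12·21 = 2520
((T₁T₂)(T₃T₄)): 8×10 by 10×21 → 8×21, cost 8·10·21 = 1680; cumulative 4920
Total: 4920 scalar multiplications.

4920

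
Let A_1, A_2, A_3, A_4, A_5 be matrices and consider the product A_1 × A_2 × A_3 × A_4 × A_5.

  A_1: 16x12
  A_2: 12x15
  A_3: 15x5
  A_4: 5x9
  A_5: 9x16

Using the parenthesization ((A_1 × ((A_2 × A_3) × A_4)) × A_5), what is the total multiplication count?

5472

(A_2 × A_3): 12×15 by 15×5 → 12×5, cost 12·15·5 = 900
((A_2 × A_3) × A_4): 12×5 by 5×9 → 12×9, cost 12·5·9 = 540; cumulative 1440
(A_1 × ((A_2 × A_3) × A_4)): 16×12 by 12×9 → 16×9, cost 16·12·9 = 1728; cumulative 3168
((A_1 × ((A_2 × A_3) × A_4)) × A_5): 16×9 by 9×16 → 16×16, cost 16·9·16 = 2304; cumulative 5472
Total: 5472 scalar multiplications.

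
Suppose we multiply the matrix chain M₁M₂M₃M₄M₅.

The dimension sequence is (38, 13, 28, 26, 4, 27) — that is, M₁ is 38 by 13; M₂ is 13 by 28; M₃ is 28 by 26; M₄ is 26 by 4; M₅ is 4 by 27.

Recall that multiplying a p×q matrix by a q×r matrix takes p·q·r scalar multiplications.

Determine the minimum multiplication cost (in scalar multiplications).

10448

Adjacent pairs: M₁M₂ = 38·13·28 = 13832; M₂M₃ = 13·28·26 = 9464; M₃M₄ = 28·26·4 = 2912; M₄M₅ = 26·4·27 = 2808.
Length 3: M₁..M₃: k=1: 0+9464+38·13·26=22308; k=2: 13832+0+38·28·26=41496 → min 22308 | M₂..M₄: k=2: 0+2912+13·28·4=4368; k=3: 9464+0+13·26·4=10816 → min 4368 | M₃..M₅: k=3: 0+2808+28·26·27=22464; k=4: 2912+0+28·4·27=5936 → min 5936.
Length 4: M₁..M₄: k=1: 0+4368+38·13·4=6344; k=2: 13832+2912+38·28·4=21000; k=3: 22308+0+38·26·4=26260 → min 6344 | M₂..M₅: k=2: 0+5936+13·28·27=15764; k=3: 9464+2808+13·26·27=21398; k=4: 4368+0+13·4·27=5772 → min 5772.
Length 5: M₁..M₅: k=1: 0+5772+38·13·27=19110; k=2: 13832+5936+38·28·27=48496; k=3: 22308+2808+38·26·27=51792; k=4: 6344+0+38·4·27=10448 → min 10448.
Optimal order: ((M₁(M₂(M₃M₄)))M₅) with cost 10448.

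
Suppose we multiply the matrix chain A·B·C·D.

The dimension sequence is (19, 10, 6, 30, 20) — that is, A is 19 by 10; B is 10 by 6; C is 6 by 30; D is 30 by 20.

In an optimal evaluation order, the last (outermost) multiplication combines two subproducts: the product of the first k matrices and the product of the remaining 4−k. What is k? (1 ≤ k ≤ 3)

2

Adjacent pairs: AB = 19·10·6 = 1140; BC = 10·6·30 = 1800; CD = 6·30·20 = 3600.
Length 3: A..C: k=1: 0+1800+19·10·30=7500; k=2: 1140+0+19·6·30=4560 → min 4560 | B..D: k=2: 0+3600+10·6·20=4800; k=3: 1800+0+10·30·20=7800 → min 4800.
Top-level splits: k=1: (A..A)·(B..D) → 0+4800+19·10·20 = 8600; k=2: (A..B)·(C..D) → 1140+3600+19·6·20 = 7020; k=3: (A..C)·(D..D) → 4560+0+19·30·20 = 15960.
Best split is after B, i.e. k = 2.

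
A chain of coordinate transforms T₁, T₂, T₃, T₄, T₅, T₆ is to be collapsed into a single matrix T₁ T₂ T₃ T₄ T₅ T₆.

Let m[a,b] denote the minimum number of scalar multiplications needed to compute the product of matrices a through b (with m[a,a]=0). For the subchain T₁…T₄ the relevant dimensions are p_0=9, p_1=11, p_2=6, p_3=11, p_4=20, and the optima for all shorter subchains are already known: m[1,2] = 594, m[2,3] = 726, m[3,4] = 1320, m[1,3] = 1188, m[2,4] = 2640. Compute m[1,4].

2994

m[1,4] = min over k∈[1,3] of m[1,k]+m[k+1,4]+p_{0}·p_k·p_{4}.
k=1: 0 + 2640 + 9·11·20 = 4620; k=2: 594 + 1320 + 9·6·20 = 2994; k=3: 1188 + 0 + 9·11·20 = 3168.
Minimum: 2994 at k=2.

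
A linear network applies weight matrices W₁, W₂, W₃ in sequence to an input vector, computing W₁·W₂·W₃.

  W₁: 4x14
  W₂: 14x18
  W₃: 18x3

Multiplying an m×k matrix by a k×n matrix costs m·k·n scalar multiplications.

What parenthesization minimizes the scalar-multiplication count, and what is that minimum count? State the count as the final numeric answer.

(W₁·(W₂·W₃)): cost 924.
((W₁·W₂)·W₃): cost 1224.
Optimal: (W₁·(W₂·W₃)) with cost 924.

924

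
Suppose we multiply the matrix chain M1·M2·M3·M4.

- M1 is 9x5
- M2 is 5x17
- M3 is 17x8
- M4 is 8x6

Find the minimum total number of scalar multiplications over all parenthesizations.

Adjacent pairs: M1M2 = 9·5·17 = 765; M2M3 = 5·17·8 = 680; M3M4 = 17·8·6 = 816.
Length 3: M1..M3: k=1: 0+680+9·5·8=1040; k=2: 765+0+9·17·8=1989 → min 1040 | M2..M4: k=2: 0+816+5·17·6=1326; k=3: 680+0+5·8·6=920 → min 920.
Length 4: M1..M4: k=1: 0+920+9·5·6=1190; k=2: 765+816+9·17·6=2499; k=3: 1040+0+9·8·6=1472 → min 1190.
Optimal order: (M1·((M2·M3)·M4)) with cost 1190.

1190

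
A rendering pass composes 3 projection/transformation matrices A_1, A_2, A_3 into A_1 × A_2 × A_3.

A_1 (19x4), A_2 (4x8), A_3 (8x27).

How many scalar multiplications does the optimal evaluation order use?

2916

Order (A_1 × (A_2 × A_3)): (A_2 × A_3): 4×8 by 8×27 → 4×27, cost 4·8·27 = 864; (A_1 × (A_2 × A_3)): 19×4 by 4×27 → 19×27, cost 19·4·27 = 2052; cumulative 2916. Total 2916.
Order ((A_1 × A_2) × A_3): (A_1 × A_2): 19×4 by 4×8 → 19×8, cost 19·4·8 = 608; ((A_1 × A_2) × A_3): 19×8 by 8×27 → 19×27, cost 19·8·27 = 4104; cumulative 4712. Total 4712.
Minimum: 2916.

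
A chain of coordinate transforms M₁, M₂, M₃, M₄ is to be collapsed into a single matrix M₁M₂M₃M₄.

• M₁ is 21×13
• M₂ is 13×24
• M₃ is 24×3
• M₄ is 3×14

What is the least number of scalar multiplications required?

Adjacent pairs: M₁M₂ = 21·13·24 = 6552; M₂M₃ = 13·24·3 = 936; M₃M₄ = 24·3·14 = 1008.
Length 3: M₁..M₃: k=1: 0+936+21·13·3=1755; k=2: 6552+0+21·24·3=8064 → min 1755 | M₂..M₄: k=2: 0+1008+13·24·14=5376; k=3: 936+0+13·3·14=1482 → min 1482.
Length 4: M₁..M₄: k=1: 0+1482+21·13·14=5304; k=2: 6552+1008+21·24·14=14616; k=3: 1755+0+21·3·14=2637 → min 2637.
Optimal order: ((M₁(M₂M₃))M₄) with cost 2637.

2637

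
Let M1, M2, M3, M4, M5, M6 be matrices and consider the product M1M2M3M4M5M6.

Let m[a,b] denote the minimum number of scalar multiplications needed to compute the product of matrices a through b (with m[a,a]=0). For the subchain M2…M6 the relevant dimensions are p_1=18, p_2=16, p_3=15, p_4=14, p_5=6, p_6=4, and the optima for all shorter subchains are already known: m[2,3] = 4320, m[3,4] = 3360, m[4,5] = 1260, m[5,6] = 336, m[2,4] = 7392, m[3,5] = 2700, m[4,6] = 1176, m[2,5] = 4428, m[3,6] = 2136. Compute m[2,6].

3288

m[2,6] = min over k∈[2,5] of m[2,k]+m[k+1,6]+p_{1}·p_k·p_{6}.
k=2: 0 + 2136 + 18·16·4 = 3288; k=3: 4320 + 1176 + 18·15·4 = 6576; k=4: 7392 + 336 + 18·14·4 = 8736; k=5: 4428 + 0 + 18·6·4 = 4860.
Minimum: 3288 at k=2.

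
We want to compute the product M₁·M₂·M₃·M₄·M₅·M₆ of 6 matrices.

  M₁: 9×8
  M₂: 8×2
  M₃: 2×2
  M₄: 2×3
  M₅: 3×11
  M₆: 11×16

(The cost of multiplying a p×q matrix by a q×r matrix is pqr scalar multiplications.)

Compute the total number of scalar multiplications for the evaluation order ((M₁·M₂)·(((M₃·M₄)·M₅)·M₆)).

(M₁·M₂): 9×8 by 8×2 → 9×2, cost 9·8·2 = 144
(M₃·M₄): 2×2 by 2×3 → 2×3, cost 2·2·3 = 12
((M₃·M₄)·M₅): 2×3 by 3×11 → 2×11, cost 2·3·11 = 66; cumulative 78
(((M₃·M₄)·M₅)·M₆): 2×11 by 11×16 → 2×16, cost 2·11·16 = 352; cumulative 430
((M₁·M₂)·(((M₃·M₄)·M₅)·M₆)): 9×2 by 2×16 → 9×16, cost 9·2·16 = 288; cumulative 862
Total: 862 scalar multiplications.

862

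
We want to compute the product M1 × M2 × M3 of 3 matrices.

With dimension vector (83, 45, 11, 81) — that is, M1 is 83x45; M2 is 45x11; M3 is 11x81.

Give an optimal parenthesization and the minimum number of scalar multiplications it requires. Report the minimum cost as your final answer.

(M1 × (M2 × M3)): cost 342630.
((M1 × M2) × M3): cost 115038.
Optimal: ((M1 × M2) × M3) with cost 115038.

115038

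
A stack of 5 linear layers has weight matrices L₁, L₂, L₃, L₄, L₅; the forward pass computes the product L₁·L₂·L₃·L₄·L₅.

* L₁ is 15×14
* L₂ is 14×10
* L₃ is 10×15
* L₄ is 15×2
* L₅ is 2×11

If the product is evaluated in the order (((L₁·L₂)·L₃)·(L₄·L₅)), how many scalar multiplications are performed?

(L₁·L₂): 15×14 by 14×10 → 15×10, cost 15·14·10 = 2100
((L₁·L₂)·L₃): 15×10 by 10×15 → 15×15, cost 15·10·15 = 2250; cumulative 4350
(L₄·L₅): 15×2 by 2×11 → 15×11, cost 15·2·11 = 330
(((L₁·L₂)·L₃)·(L₄·L₅)): 15×15 by 15×11 → 15×11, cost 15·15·11 = 2475; cumulative 7155
Total: 7155 scalar multiplications.

7155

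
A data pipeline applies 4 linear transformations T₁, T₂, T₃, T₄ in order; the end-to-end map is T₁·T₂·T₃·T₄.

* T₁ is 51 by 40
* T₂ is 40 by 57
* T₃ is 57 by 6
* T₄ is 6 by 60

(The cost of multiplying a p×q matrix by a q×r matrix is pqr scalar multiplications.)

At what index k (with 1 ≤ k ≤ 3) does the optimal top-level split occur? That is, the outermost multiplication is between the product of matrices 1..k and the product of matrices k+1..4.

Adjacent pairs: T₁T₂ = 51·40·57 = 116280; T₂T₃ = 40·57·6 = 13680; T₃T₄ = 57·6·60 = 20520.
Length 3: T₁..T₃: k=1: 0+13680+51·40·6=25920; k=2: 116280+0+51·57·6=133722 → min 25920 | T₂..T₄: k=2: 0+20520+40·57·60=157320; k=3: 13680+0+40·6·60=28080 → min 28080.
Top-level splits: k=1: (T₁..T₁)·(T₂..T₄) → 0+28080+51·40·60 = 150480; k=2: (T₁..T₂)·(T₃..T₄) → 116280+20520+51·57·60 = 311220; k=3: (T₁..T₃)·(T₄..T₄) → 25920+0+51·6·60 = 44280.
Best split is after T₃, i.e. k = 3.

3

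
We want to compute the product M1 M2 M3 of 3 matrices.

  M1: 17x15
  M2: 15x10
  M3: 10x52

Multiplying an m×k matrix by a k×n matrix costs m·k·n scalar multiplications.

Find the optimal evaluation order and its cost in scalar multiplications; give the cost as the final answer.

11390

(M1 (M2 M3)): cost 21060.
((M1 M2) M3): cost 11390.
Optimal: ((M1 M2) M3) with cost 11390.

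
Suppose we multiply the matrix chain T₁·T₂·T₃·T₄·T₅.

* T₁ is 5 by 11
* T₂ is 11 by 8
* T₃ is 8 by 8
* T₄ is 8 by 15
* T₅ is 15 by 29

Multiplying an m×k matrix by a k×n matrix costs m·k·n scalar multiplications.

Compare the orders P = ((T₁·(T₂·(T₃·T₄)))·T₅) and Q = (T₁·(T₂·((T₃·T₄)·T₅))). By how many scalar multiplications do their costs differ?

3307

Order P = ((T₁·(T₂·(T₃·T₄)))·T₅): (T₃·T₄): 8×8 by 8×15 → 8×15, cost 8·8·15 = 960; (T₂·(T₃·T₄)): 11×8 by 8×15 → 11×15, cost 11·8·15 = 1320; cumulative 2280; (T₁·(T₂·(T₃·T₄))): 5×11 by 11×15 → 5×15, cost 5·11·15 = 825; cumulative 3105; ((T₁·(T₂·(T₃·T₄)))·T₅): 5×15 by 15×29 → 5×29, cost 5·15·29 = 2175; cumulative 5280. Total 5280.
Order Q = (T₁·(T₂·((T₃·T₄)·T₅))): (T₃·T₄): 8×8 by 8×15 → 8×15, cost 8·8·15 = 960; ((T₃·T₄)·T₅): 8×15 by 15×29 → 8×29, cost 8·15·29 = 3480; cumulative 4440; (T₂·((T₃·T₄)·T₅)): 11×8 by 8×29 → 11×29, cost 11·8·29 = 2552; cumulative 6992; (T₁·(T₂·((T₃·T₄)·T₅))): 5×11 by 11×29 → 5×29, cost 5·11·29 = 1595; cumulative 8587. Total 8587.
Difference: |5280 − 8587| = 3307.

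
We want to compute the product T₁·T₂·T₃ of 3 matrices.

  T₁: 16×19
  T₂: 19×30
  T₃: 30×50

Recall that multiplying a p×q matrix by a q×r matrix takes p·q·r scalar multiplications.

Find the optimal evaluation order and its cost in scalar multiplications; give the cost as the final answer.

33120

(T₁·(T₂·T₃)): cost 43700.
((T₁·T₂)·T₃): cost 33120.
Optimal: ((T₁·T₂)·T₃) with cost 33120.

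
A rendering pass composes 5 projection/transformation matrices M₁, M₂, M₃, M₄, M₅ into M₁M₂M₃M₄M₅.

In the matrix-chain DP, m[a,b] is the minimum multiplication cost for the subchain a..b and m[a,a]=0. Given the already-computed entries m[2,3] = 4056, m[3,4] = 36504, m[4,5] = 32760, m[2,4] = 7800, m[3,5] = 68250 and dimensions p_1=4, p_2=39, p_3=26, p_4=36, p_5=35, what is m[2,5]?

m[2,5] = min over k∈[2,4] of m[2,k]+m[k+1,5]+p_{1}·p_k·p_{5}.
k=2: 0 + 68250 + 4·39·35 = 73710; k=3: 4056 + 32760 + 4·26·35 = 40456; k=4: 7800 + 0 + 4·36·35 = 12840.
Minimum: 12840 at k=4.

12840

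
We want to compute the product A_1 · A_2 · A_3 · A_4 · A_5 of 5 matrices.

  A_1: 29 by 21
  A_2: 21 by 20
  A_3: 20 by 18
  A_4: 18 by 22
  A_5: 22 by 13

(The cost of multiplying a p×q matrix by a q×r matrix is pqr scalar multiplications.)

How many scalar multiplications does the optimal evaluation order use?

23205

Adjacent pairs: A_1A_2 = 29·21·20 = 12180; A_2A_3 = 21·20·18 = 7560; A_3A_4 = 20·18·22 = 7920; A_4A_5 = 18·22·13 = 5148.
Length 3: A_1..A_3: k=1: 0+7560+29·21·18=18522; k=2: 12180+0+29·20·18=22620 → min 18522 | A_2..A_4: k=2: 0+7920+21·20·22=17160; k=3: 7560+0+21·18·22=15876 → min 15876 | A_3..A_5: k=3: 0+5148+20·18·13=9828; k=4: 7920+0+20·22·13=13640 → min 9828.
Length 4: A_1..A_4: k=1: 0+15876+29·21·22=29274; k=2: 12180+7920+29·20·22=32860; k=3: 18522+0+29·18·22=30006 → min 29274 | A_2..A_5: k=2: 0+9828+21·20·13=15288; k=3: 7560+5148+21·18·13=17622; k=4: 15876+0+21·22·13=21882 → min 15288.
Length 5: A_1..A_5: k=1: 0+15288+29·21·13=23205; k=2: 12180+9828+29·20·13=29548; k=3: 18522+5148+29·18·13=30456; k=4: 29274+0+29·22·13=37568 → min 23205.
Optimal order: (A_1 · (A_2 · (A_3 · (A_4 · A_5)))) with cost 23205.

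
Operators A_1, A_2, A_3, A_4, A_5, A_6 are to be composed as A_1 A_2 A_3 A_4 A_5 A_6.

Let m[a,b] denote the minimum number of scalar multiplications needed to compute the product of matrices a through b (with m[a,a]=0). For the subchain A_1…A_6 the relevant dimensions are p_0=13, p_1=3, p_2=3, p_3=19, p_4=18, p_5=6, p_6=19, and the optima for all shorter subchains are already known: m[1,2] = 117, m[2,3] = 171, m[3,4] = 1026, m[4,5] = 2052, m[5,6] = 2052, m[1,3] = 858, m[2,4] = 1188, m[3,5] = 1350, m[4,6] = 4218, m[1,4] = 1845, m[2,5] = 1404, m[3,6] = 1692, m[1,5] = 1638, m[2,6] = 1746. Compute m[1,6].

m[1,6] = min over k∈[1,5] of m[1,k]+m[k+1,6]+p_{0}·p_k·p_{6}.
k=1: 0 + 1746 + 13·3·19 = 2487; k=2: 117 + 1692 + 13·3·19 = 2550; k=3: 858 + 4218 + 13·19·19 = 9769; k=4: 1845 + 2052 + 13·18·19 = 8343; k=5: 1638 + 0 + 13·6·19 = 3120.
Minimum: 2487 at k=1.

2487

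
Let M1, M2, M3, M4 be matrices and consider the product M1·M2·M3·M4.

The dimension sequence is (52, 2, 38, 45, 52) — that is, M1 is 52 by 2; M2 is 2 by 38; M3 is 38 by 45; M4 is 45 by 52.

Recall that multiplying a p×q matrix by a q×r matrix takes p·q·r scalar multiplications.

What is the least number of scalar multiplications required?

13508

Adjacent pairs: M1M2 = 52·2·38 = 3952; M2M3 = 2·38·45 = 3420; M3M4 = 38·45·52 = 88920.
Length 3: M1..M3: k=1: 0+3420+52·2·45=8100; k=2: 3952+0+52·38·45=92872 → min 8100 | M2..M4: k=2: 0+88920+2·38·52=92872; k=3: 3420+0+2·45·52=8100 → min 8100.
Length 4: M1..M4: k=1: 0+8100+52·2·52=13508; k=2: 3952+88920+52·38·52=195624; k=3: 8100+0+52·45·52=129780 → min 13508.
Optimal order: (M1·((M2·M3)·M4)) with cost 13508.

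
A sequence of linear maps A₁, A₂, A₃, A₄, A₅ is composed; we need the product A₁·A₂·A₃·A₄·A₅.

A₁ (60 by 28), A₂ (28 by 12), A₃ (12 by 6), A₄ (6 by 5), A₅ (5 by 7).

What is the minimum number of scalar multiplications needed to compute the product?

12540

Adjacent pairs: A₁A₂ = 60·28·12 = 20160; A₂A₃ = 28·12·6 = 2016; A₃A₄ = 12·6·5 = 360; A₄A₅ = 6·5·7 = 210.
Length 3: A₁..A₃: k=1: 0+2016+60·28·6=12096; k=2: 20160+0+60·12·6=24480 → min 12096 | A₂..A₄: k=2: 0+360+28·12·5=2040; k=3: 2016+0+28·6·5=2856 → min 2040 | A₃..A₅: k=3: 0+210+12·6·7=714; k=4: 360+0+12·5·7=780 → min 714.
Length 4: A₁..A₄: k=1: 0+2040+60·28·5=10440; k=2: 20160+360+60·12·5=24120; k=3: 12096+0+60·6·5=13896 → min 10440 | A₂..A₅: k=2: 0+714+28·12·7=3066; k=3: 2016+210+28·6·7=3402; k=4: 2040+0+28·5·7=3020 → min 3020.
Length 5: A₁..A₅: k=1: 0+3020+60·28·7=14780; k=2: 20160+714+60·12·7=25914; k=3: 12096+210+60·6·7=14826; k=4: 10440+0+60·5·7=12540 → min 12540.
Optimal order: ((A₁·(A₂·(A₃·A₄)))·A₅) with cost 12540.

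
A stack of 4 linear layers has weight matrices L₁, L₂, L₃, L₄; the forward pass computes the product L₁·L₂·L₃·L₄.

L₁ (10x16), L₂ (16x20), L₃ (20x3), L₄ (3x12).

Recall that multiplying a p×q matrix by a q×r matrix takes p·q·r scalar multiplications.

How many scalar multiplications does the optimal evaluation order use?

1800

Adjacent pairs: L₁L₂ = 10·16·20 = 3200; L₂L₃ = 16·20·3 = 960; L₃L₄ = 20·3·12 = 720.
Length 3: L₁..L₃: k=1: 0+960+10·16·3=1440; k=2: 3200+0+10·20·3=3800 → min 1440 | L₂..L₄: k=2: 0+720+16·20·12=4560; k=3: 960+0+16·3·12=1536 → min 1536.
Length 4: L₁..L₄: k=1: 0+1536+10·16·12=3456; k=2: 3200+720+10·20·12=6320; k=3: 1440+0+10·3·12=1800 → min 1800.
Optimal order: ((L₁·(L₂·L₃))·L₄) with cost 1800.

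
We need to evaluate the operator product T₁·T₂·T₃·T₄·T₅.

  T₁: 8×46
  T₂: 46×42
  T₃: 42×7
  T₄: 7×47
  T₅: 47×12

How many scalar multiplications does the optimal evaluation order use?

Adjacent pairs: T₁T₂ = 8·46·42 = 15456; T₂T₃ = 46·42·7 = 13524; T₃T₄ = 42·7·47 = 13818; T₄T₅ = 7·47·12 = 3948.
Length 3: T₁..T₃: k=1: 0+13524+8·46·7=16100; k=2: 15456+0+8·42·7=17808 → min 16100 | T₂..T₄: k=2: 0+13818+46·42·47=104622; k=3: 13524+0+46·7·47=28658 → min 28658 | T₃..T₅: k=3: 0+3948+42·7·12=7476; k=4: 13818+0+42·47·12=37506 → min 7476.
Length 4: T₁..T₄: k=1: 0+28658+8·46·47=45954; k=2: 15456+13818+8·42·47=45066; k=3: 16100+0+8·7·47=18732 → min 18732 | T₂..T₅: k=2: 0+7476+46·42·12=30660; k=3: 13524+3948+46·7·12=21336; k=4: 28658+0+46·47·12=54602 → min 21336.
Length 5: T₁..T₅: k=1: 0+21336+8·46·12=25752; k=2: 15456+7476+8·42·12=26964; k=3: 16100+3948+8·7·12=20720; k=4: 18732+0+8·47·12=23244 → min 20720.
Optimal order: ((T₁·(T₂·T₃))·(T₄·T₅)) with cost 20720.

20720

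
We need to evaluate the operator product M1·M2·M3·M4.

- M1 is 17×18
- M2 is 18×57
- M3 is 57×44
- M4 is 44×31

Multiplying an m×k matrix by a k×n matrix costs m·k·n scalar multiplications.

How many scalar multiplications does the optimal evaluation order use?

Adjacent pairs: M1M2 = 17·18·57 = 17442; M2M3 = 18·57·44 = 45144; M3M4 = 57·44·31 = 77748.
Length 3: M1..M3: k=1: 0+45144+17·18·44=58608; k=2: 17442+0+17·57·44=60078 → min 58608 | M2..M4: k=2: 0+77748+18·57·31=109554; k=3: 45144+0+18·44·31=69696 → min 69696.
Length 4: M1..M4: k=1: 0+69696+17·18·31=79182; k=2: 17442+77748+17·57·31=125229; k=3: 58608+0+17·44·31=81796 → min 79182.
Optimal order: (M1·((M2·M3)·M4)) with cost 79182.

79182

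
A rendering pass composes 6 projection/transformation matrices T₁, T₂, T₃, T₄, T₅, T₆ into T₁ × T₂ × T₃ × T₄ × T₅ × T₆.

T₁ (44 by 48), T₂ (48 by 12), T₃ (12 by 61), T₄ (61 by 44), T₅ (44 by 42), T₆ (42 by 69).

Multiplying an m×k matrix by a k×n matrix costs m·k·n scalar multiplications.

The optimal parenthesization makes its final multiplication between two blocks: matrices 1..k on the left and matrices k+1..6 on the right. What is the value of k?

2

Adjacent pairs: T₁T₂ = 44·48·12 = 25344; T₂T₃ = 48·12·61 = 35136; T₃T₄ = 12·61·44 = 32208; T₄T₅ = 61·44·42 = 112728; T₅T₆ = 44·42·69 = 127512.
Length 3: T₁..T₃: k=1: 0+35136+44·48·61=163968; k=2: 25344+0+44·12·61=57552 → min 57552 | T₂..T₄: k=2: 0+32208+48·12·44=57552; k=3: 35136+0+48·61·44=163968 → min 57552 | T₃..T₅: k=3: 0+112728+12·61·42=143472; k=4: 32208+0+12·44·42=54384 → min 54384 | T₄..T₆: k=4: 0+127512+61·44·69=312708; k=5: 112728+0+61·42·69=289506 → min 289506.
Length 4: T₁..T₄: k=1: 0+57552+44·48·44=150480; k=2: 25344+32208+44·12·44=80784; k=3: 57552+0+44·61·44=175648 → min 80784 | T₂..T₅: k=2: 0+54384+48·12·42=78576; k=3: 35136+112728+48·61·42=270840; k=4: 57552+0+48·44·42=146256 → min 78576 | T₃..T₆: k=3: 0+289506+12·61·69=340014; k=4: 32208+127512+12·44·69=196152; k=5: 54384+0+12·42·69=89160 → min 89160.
Length 5: T₁..T₅: k=1: 0+78576+44·48·42=167280; k=2: 25344+54384+44·12·42=101904; k=3: 57552+112728+44·61·42=283008; k=4: 80784+0+44·44·42=162096 → min 101904 | T₂..T₆: k=2: 0+89160+48·12·69=128904; k=3: 35136+289506+48·61·69=526674; k=4: 57552+127512+48·44·69=330792; k=5: 78576+0+48·42·69=217680 → min 128904.
Top-level splits: k=1: (T₁..T₁)·(T₂..T₆) → 0+128904+44·48·69 = 274632; k=2: (T₁..T₂)·(T₃..T₆) → 25344+89160+44·12·69 = 150936; k=3: (T₁..T₃)·(T₄..T₆) → 57552+289506+44·61·69 = 532254; k=4: (T₁..T₄)·(T₅..T₆) → 80784+127512+44·44·69 = 341880; k=5: (T₁..T₅)·(T₆..T₆) → 101904+0+44·42·69 = 229416.
Best split is after T₂, i.e. k = 2.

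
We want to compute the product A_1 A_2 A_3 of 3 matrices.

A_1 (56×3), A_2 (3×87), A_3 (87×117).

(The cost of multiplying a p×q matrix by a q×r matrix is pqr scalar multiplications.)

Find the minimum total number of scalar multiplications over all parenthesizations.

Order (A_1 (A_2 A_3)): (A_2 A_3): 3×87 by 87×117 → 3×117, cost 3·87·117 = 30537; (A_1 (A_2 A_3)): 56×3 by 3×117 → 56×117, cost 56·3·117 = 19656; cumulative 50193. Total 50193.
Order ((A_1 A_2) A_3): (A_1 A_2): 56×3 by 3×87 → 56×87, cost 56·3·87 = 14616; ((A_1 A_2) A_3): 56×87 by 87×117 → 56×117, cost 56·87·117 = 570024; cumulative 584640. Total 584640.
Minimum: 50193.

50193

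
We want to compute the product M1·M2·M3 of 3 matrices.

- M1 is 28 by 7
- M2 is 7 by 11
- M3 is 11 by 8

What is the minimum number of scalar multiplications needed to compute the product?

Order (M1·(M2·M3)): (M2·M3): 7×11 by 11×8 → 7×8, cost 7·11·8 = 616; (M1·(M2·M3)): 28×7 by 7×8 → 28×8, cost 28·7·8 = 1568; cumulative 2184. Total 2184.
Order ((M1·M2)·M3): (M1·M2): 28×7 by 7×11 → 28×11, cost 28·7·11 = 2156; ((M1·M2)·M3): 28×11 by 11×8 → 28×8, cost 28·11·8 = 2464; cumulative 4620. Total 4620.
Minimum: 2184.

2184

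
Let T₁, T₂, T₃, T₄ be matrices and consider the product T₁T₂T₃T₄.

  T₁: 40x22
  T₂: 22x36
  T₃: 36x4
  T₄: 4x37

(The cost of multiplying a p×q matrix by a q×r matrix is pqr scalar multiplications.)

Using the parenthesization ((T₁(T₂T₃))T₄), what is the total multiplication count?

(T₂T₃): 22×36 by 36×4 → 22×4, cost 22·36·4 = 3168
(T₁(T₂T₃)): 40×22 by 22×4 → 40×4, cost 40·22·4 = 3520; cumulative 6688
((T₁(T₂T₃))T₄): 40×4 by 4×37 → 40×37, cost 40·4·37 = 5920; cumulative 12608
Total: 12608 scalar multiplications.

12608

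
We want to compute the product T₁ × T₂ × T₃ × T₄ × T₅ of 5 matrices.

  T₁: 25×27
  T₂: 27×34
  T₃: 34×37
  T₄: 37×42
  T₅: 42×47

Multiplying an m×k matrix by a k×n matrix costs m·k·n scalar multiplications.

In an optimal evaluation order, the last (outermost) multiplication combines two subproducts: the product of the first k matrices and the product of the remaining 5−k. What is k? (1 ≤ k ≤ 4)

Adjacent pairs: T₁T₂ = 25·27·34 = 22950; T₂T₃ = 27·34·37 = 33966; T₃T₄ = 34·37·42 = 52836; T₄T₅ = 37·42·47 = 73038.
Length 3: T₁..T₃: k=1: 0+33966+25·27·37=58941; k=2: 22950+0+25·34·37=54400 → min 54400 | T₂..T₄: k=2: 0+52836+27·34·42=91392; k=3: 33966+0+27·37·42=75924 → min 75924 | T₃..T₅: k=3: 0+73038+34·37·47=132164; k=4: 52836+0+34·42·47=119952 → min 119952.
Length 4: T₁..T₄: k=1: 0+75924+25·27·42=104274; k=2: 22950+52836+25·34·42=111486; k=3: 54400+0+25·37·42=93250 → min 93250 | T₂..T₅: k=2: 0+119952+27·34·47=163098; k=3: 33966+73038+27·37·47=153957; k=4: 75924+0+27·42·47=129222 → min 129222.
Top-level splits: k=1: (T₁..T₁)·(T₂..T₅) → 0+129222+25·27·47 = 160947; k=2: (T₁..T₂)·(T₃..T₅) → 22950+119952+25·34·47 = 182852; k=3: (T₁..T₃)·(T₄..T₅) → 54400+73038+25·37·47 = 170913; k=4: (T₁..T₄)·(T₅..T₅) → 93250+0+25·42·47 = 142600.
Best split is after T₄, i.e. k = 4.

4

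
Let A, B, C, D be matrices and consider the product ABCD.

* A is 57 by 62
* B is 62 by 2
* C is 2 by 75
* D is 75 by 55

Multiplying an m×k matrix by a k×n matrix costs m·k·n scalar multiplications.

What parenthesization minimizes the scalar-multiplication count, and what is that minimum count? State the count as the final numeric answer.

Adjacent pairs: AB = 57·62·2 = 7068; BC = 62·2·75 = 9300; CD = 2·75·55 = 8250.
Length 3: A..C: k=1: 0+9300+57·62·75=274350; k=2: 7068+0+57·2·75=15618 → min 15618 | B..D: k=2: 0+8250+62·2·55=15070; k=3: 9300+0+62·75·55=265050 → min 15070.
Length 4: A..D: k=1: 0+15070+57·62·55=209440; k=2: 7068+8250+57·2·55=21588; k=3: 15618+0+57·75·55=250743 → min 21588.
Optimal parenthesization: ((AB)(CD)) with cost 21588.

21588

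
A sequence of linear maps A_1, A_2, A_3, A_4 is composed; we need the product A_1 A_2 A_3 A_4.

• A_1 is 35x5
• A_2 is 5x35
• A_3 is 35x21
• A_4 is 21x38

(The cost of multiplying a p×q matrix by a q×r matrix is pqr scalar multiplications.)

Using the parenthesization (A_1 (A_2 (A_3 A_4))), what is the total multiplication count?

(A_3 A_4): 35×21 by 21×38 → 35×38, cost 35·21·38 = 27930
(A_2 (A_3 A_4)): 5×35 by 35×38 → 5×38, cost 5·35·38 = 6650; cumulative 34580
(A_1 (A_2 (A_3 A_4))): 35×5 by 5×38 → 35×38, cost 35·5·38 = 6650; cumulative 41230
Total: 41230 scalar multiplications.

41230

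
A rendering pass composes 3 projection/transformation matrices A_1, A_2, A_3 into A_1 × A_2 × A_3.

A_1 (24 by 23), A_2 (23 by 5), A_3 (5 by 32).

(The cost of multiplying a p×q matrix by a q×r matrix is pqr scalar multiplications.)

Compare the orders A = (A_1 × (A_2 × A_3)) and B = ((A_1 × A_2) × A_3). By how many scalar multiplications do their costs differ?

Order A = (A_1 × (A_2 × A_3)): (A_2 × A_3): 23×5 by 5×32 → 23×32, cost 23·5·32 = 3680; (A_1 × (A_2 × A_3)): 24×23 by 23×32 → 24×32, cost 24·23·32 = 17664; cumulative 21344. Total 21344.
Order B = ((A_1 × A_2) × A_3): (A_1 × A_2): 24×23 by 23×5 → 24×5, cost 24·23·5 = 2760; ((A_1 × A_2) × A_3): 24×5 by 5×32 → 24×32, cost 24·5·32 = 3840; cumulative 6600. Total 6600.
Difference: |21344 − 6600| = 14744.

14744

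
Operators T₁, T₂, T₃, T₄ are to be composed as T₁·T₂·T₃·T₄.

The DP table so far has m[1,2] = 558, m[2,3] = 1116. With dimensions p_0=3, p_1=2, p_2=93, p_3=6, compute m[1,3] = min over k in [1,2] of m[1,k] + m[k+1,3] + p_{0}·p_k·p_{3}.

1152

m[1,3] = min over k∈[1,2] of m[1,k]+m[k+1,3]+p_{0}·p_k·p_{3}.
k=1: 0 + 1116 + 3·2·6 = 1152; k=2: 558 + 0 + 3·93·6 = 2232.
Minimum: 1152 at k=1.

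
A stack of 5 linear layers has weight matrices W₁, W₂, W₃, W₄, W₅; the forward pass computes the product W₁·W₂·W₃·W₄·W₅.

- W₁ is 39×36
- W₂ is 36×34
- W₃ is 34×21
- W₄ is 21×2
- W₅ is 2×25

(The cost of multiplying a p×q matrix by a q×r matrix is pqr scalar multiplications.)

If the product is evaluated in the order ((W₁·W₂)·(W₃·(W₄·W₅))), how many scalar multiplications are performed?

99786

(W₁·W₂): 39×36 by 36×34 → 39×34, cost 39·36·34 = 47736
(W₄·W₅): 21×2 by 2×25 → 21×25, cost 21·2·25 = 1050
(W₃·(W₄·W₅)): 34×21 by 21×25 → 34×25, cost 34·21·25 = 17850; cumulative 18900
((W₁·W₂)·(W₃·(W₄·W₅))): 39×34 by 34×25 → 39×25, cost 39·34·25 = 33150; cumulative 99786
Total: 99786 scalar multiplications.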